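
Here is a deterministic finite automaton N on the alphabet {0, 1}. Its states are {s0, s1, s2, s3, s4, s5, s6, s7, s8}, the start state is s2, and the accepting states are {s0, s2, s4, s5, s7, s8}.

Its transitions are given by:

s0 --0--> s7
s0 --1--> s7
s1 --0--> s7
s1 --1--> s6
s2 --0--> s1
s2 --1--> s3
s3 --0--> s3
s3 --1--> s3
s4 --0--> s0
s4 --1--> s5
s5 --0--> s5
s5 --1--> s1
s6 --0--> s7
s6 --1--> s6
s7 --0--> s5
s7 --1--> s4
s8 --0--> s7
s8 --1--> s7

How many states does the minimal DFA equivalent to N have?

Reachable states from the start: {s0,s1,s2,s3,s4,s5,s6,s7}. Unreachable: {s8} — drop them.
Initial partition by acceptance: {s0,s2,s4,s5,s7} | {s1,s3,s6}.
On input 0, block {s0,s2,s4,s5,s7} splits into {s0,s4,s5,s7} and {s2}.
On input 1, block {s0,s4,s5,s7} splits into {s0,s4,s7} and {s5}.
Split {s0,s4,s7} by δ(·,0) → {s0,s4} and {s7}.
Refine {s0,s4} on symbol 0: members go to different blocks, giving {s0} and {s4}.
Split {s1,s3,s6} by δ(·,0) → {s1,s6} and {s3}.
The partition is now stable with 7 blocks: {s0} | {s1,s6} | {s2} | {s5} | {s7} | {s4} | {s3}.

7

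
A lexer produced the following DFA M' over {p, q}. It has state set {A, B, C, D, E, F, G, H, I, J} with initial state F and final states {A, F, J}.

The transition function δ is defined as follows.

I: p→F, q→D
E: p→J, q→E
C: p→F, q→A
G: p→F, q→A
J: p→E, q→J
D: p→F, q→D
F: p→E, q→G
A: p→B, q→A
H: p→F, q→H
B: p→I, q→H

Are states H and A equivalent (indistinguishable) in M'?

No

Reachable states from the start: {A,B,D,E,F,G,H,I,J}. Unreachable: {C} — drop them.
P0 = {A,F,J} | {B,D,E,G,H,I}.
On input q, block {A,F,J} splits into {A,J} and {F}.
Refine {B,D,E,G,H,I} on symbol p: members go to different blocks, giving {D,G,H,I} and {B} and {E}.
Split {A,J} by δ(·,p) → {A} and {J}.
Refine {D,G,H,I} on symbol q: members go to different blocks, giving {D,H,I} and {G}.
The partition is now stable with 7 blocks: {A} | {D,H,I} | {F} | {B} | {E} | {J} | {G}.
H and A end up in different blocks, so they are distinguishable. For instance, the string 'ε' is accepted from only A.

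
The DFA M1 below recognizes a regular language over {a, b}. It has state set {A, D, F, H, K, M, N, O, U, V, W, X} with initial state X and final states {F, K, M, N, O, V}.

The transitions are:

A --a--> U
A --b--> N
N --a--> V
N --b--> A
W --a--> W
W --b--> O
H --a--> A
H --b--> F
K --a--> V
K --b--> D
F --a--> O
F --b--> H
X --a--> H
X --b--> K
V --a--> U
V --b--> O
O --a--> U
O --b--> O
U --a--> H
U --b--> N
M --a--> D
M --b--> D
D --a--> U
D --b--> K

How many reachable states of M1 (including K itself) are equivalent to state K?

3

States {M,W} cannot be reached from the start state, so discard them.
Initial partition by acceptance: {F,K,N,O,V} | {A,D,H,U,X}.
Split {F,K,N,O,V} by δ(·,a) → {F,K,N} and {O,V}.
Stable partition: {F,K,N} | {A,D,H,U,X} | {O,V} — 3 equivalence classes.
State K belongs to the block {F,K,N}, which has 3 states.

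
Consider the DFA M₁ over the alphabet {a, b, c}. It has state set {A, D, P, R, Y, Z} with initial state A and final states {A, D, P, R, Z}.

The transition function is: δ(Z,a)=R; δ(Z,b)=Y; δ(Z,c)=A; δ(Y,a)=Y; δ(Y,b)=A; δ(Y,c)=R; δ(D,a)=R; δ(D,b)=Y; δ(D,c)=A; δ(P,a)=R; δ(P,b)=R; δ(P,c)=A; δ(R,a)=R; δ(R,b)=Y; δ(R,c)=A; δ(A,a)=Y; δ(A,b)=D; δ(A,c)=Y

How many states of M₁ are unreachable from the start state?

2

Starting at A and following transitions, the reachable set is {A, D, R, Y}. That leaves P, Z unreachable — 2 in total.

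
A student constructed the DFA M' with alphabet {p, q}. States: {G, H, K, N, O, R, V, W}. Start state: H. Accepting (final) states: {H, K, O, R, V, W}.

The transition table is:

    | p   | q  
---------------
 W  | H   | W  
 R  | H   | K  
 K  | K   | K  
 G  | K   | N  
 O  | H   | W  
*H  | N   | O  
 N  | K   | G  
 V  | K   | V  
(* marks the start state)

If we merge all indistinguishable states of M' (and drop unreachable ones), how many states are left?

4

Reachable states from the start: {G,H,K,N,O,W}. Unreachable: {R,V} — drop them.
P0 = {H,K,O,W} | {G,N}.
On input p, block {H,K,O,W} splits into {K,O,W} and {H}.
On input p, block {K,O,W} splits into {O,W} and {K}.
No further refinement is possible. Final partition (4 blocks): {O,W} | {G,N} | {H} | {K}.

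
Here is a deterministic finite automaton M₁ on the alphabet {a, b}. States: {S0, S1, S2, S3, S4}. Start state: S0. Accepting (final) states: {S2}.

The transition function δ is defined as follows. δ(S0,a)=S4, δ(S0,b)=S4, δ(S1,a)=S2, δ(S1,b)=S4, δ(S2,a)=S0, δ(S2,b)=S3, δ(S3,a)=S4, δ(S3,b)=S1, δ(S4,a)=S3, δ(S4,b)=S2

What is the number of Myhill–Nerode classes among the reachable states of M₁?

5

Every state is reachable, so we keep all 5.
Start with accepting vs non-accepting: {S2} | {S0,S1,S3,S4}.
Split {S0,S1,S3,S4} by δ(·,a) → {S0,S3,S4} and {S1}.
Refine {S0,S3,S4} on symbol b: members go to different blocks, giving {S0} and {S3} and {S4}.
The partition is now stable with 5 blocks: {S2} | {S0} | {S1} | {S3} | {S4}.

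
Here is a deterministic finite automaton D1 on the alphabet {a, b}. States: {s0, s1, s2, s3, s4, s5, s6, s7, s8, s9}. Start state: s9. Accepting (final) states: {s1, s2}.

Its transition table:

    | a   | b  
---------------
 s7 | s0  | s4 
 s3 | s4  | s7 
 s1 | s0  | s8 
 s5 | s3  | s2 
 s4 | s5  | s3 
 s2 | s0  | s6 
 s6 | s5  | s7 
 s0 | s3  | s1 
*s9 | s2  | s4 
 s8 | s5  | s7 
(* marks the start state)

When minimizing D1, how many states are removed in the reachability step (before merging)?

Every one of the 10 states is reachable from s9.

0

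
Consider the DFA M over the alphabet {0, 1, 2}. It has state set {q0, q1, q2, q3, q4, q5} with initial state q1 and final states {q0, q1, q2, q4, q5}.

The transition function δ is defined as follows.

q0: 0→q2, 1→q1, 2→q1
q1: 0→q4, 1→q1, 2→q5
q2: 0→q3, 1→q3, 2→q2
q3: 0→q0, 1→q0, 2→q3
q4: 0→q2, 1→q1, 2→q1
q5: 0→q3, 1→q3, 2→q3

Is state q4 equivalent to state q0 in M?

Every state is reachable, so we keep all 6.
P0 = {q0,q1,q2,q4,q5} | {q3}.
Refine {q0,q1,q2,q4,q5} on symbol 0: members go to different blocks, giving {q0,q1,q4} and {q2,q5}.
Split {q0,q1,q4} by δ(·,0) → {q0,q4} and {q1}.
Split {q2,q5} by δ(·,2) → {q2} and {q5}.
No further refinement is possible. Final partition (5 blocks): {q0,q4} | {q3} | {q2} | {q1} | {q5}.
q4 and q0 lie in the same block of the stable partition, so they are equivalent — no string distinguishes them.

Yes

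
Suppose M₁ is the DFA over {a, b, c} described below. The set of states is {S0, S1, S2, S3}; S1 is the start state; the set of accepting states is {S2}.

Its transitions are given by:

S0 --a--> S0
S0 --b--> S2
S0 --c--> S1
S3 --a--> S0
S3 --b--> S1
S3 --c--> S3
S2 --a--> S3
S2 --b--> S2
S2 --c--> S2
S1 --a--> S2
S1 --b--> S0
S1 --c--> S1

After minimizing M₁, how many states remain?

Initial partition by acceptance: {S2} | {S0,S1,S3}.
Split {S0,S1,S3} by δ(·,a) → {S0,S3} and {S1}.
Split {S0,S3} by δ(·,b) → {S0} and {S3}.
Stable partition: {S2} | {S0} | {S1} | {S3} — 4 equivalence classes.

4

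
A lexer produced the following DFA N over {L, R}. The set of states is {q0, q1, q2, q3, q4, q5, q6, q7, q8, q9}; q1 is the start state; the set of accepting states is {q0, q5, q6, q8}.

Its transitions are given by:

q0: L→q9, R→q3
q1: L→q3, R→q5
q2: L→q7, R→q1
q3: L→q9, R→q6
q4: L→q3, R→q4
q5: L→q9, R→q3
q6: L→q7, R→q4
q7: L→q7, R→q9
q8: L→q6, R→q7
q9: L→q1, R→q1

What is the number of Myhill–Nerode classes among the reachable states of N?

7

States {q0,q2,q8} cannot be reached from the start state, so discard them.
Initial partition by acceptance: {q5,q6} | {q1,q3,q4,q7,q9}.
Split {q1,q3,q4,q7,q9} by δ(·,R) → {q4,q7,q9} and {q1,q3}.
Refine {q5,q6} on symbol R: members go to different blocks, giving {q5} and {q6}.
Split {q4,q7,q9} by δ(·,L) → {q4,q9} and {q7}.
Refine {q4,q9} on symbol R: members go to different blocks, giving {q4} and {q9}.
On input L, block {q1,q3} splits into {q1} and {q3}.
The partition is now stable with 7 blocks: {q5} | {q4} | {q1} | {q6} | {q7} | {q9} | {q3}.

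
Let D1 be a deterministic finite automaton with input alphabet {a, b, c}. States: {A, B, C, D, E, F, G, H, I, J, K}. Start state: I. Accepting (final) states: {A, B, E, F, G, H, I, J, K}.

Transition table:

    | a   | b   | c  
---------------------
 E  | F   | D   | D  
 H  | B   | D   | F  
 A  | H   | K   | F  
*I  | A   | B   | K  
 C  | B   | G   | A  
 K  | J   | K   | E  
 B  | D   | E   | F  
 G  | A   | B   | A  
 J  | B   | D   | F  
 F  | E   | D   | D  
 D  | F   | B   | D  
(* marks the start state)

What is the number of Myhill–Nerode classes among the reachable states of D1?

States {C,G} cannot be reached from the start state, so discard them.
Initial partition by acceptance: {A,B,E,F,H,I,J,K} | {D}.
Refine {A,B,E,F,H,I,J,K} on symbol a: members go to different blocks, giving {A,E,F,H,I,J,K} and {B}.
On input a, block {A,E,F,H,I,J,K} splits into {A,E,F,I,K} and {H,J}.
On input a, block {A,E,F,I,K} splits into {E,F,I} and {A,K}.
Refine {E,F,I} on symbol a: members go to different blocks, giving {E,F} and {I}.
The partition is now stable with 6 blocks: {E,F} | {D} | {B} | {H,J} | {A,K} | {I}.

6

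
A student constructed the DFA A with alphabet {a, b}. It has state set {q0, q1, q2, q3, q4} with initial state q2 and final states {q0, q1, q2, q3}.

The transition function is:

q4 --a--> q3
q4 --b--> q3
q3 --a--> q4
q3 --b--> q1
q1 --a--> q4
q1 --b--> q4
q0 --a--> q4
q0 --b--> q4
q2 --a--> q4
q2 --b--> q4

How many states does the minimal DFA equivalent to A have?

3

States {q0} cannot be reached from the start state, so discard them.
P0 = {q1,q2,q3} | {q4}.
Refine {q1,q2,q3} on symbol b: members go to different blocks, giving {q1,q2} and {q3}.
No further refinement is possible. Final partition (3 blocks): {q1,q2} | {q4} | {q3}.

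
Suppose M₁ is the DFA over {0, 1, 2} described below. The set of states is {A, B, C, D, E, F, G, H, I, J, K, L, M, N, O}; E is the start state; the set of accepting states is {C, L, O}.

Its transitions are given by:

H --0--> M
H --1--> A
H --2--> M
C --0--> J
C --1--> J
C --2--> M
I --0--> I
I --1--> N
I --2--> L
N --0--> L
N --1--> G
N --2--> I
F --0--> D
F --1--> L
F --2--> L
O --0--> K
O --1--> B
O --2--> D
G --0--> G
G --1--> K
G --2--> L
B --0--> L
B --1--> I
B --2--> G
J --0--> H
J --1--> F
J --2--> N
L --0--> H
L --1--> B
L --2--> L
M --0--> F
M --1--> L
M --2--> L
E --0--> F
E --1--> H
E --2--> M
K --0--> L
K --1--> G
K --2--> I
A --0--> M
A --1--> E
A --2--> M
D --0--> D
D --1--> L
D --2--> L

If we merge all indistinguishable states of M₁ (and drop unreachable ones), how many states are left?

First remove the unreachable states {C,J,O}; 12 states remain.
Start with accepting vs non-accepting: {L} | {A,B,D,E,F,G,H,I,K,M,N}.
Split {A,B,D,E,F,G,H,I,K,M,N} by δ(·,0) → {A,D,E,F,G,H,I,M} and {B,K,N}.
Split {A,D,E,F,G,H,I,M} by δ(·,1) → {A,E,H} and {D,F,M} and {G,I}.
No further refinement is possible. Final partition (5 blocks): {L} | {A,E,H} | {B,K,N} | {D,F,M} | {G,I}.

5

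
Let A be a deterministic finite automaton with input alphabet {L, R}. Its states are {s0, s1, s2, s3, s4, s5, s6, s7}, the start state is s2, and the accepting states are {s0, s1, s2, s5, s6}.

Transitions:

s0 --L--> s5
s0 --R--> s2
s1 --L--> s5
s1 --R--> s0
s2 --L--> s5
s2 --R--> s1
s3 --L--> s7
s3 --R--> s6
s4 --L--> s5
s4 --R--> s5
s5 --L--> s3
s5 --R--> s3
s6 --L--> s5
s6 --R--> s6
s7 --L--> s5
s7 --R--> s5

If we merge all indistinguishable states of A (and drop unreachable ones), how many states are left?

States {s4} cannot be reached from the start state, so discard them.
Start with accepting vs non-accepting: {s0,s1,s2,s5,s6} | {s3,s7}.
Refine {s0,s1,s2,s5,s6} on symbol L: members go to different blocks, giving {s0,s1,s2,s6} and {s5}.
On input L, block {s3,s7} splits into {s3} and {s7}.
No further refinement is possible. Final partition (4 blocks): {s0,s1,s2,s6} | {s3} | {s5} | {s7}.

4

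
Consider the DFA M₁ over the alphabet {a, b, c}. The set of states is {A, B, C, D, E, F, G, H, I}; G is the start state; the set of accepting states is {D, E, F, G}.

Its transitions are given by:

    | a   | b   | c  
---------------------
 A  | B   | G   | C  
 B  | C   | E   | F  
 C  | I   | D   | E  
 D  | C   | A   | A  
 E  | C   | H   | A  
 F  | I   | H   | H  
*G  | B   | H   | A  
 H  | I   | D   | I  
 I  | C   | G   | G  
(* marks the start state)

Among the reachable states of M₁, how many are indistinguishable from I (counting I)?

Every state is reachable, so we keep all 9.
Start with accepting vs non-accepting: {D,E,F,G} | {A,B,C,H,I}.
On input c, block {A,B,C,H,I} splits into {B,C,I} and {A,H}.
No further refinement is possible. Final partition (3 blocks): {D,E,F,G} | {B,C,I} | {A,H}.
State I belongs to the block {B,C,I}, which has 3 states.

3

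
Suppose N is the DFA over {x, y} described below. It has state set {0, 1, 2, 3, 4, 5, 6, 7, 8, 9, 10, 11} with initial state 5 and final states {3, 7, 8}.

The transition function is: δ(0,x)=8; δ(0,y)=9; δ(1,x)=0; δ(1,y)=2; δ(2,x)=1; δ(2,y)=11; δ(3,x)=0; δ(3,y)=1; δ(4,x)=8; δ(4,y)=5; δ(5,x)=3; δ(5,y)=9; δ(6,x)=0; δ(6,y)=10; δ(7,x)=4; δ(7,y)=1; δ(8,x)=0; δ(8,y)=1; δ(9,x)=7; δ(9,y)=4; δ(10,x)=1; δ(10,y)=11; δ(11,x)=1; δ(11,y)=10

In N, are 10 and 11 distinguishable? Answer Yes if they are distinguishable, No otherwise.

First remove the unreachable states {6}; 11 states remain.
P0 = {3,7,8} | {0,1,2,4,5,9,10,11}.
On input x, block {0,1,2,4,5,9,10,11} splits into {0,4,5,9} and {1,2,10,11}.
Refine {1,2,10,11} on symbol x: members go to different blocks, giving {2,10,11} and {1}.
No further refinement is possible. Final partition (4 blocks): {3,7,8} | {0,4,5,9} | {2,10,11} | {1}.
10 and 11 lie in the same block of the stable partition, so they are equivalent — no string distinguishes them.

No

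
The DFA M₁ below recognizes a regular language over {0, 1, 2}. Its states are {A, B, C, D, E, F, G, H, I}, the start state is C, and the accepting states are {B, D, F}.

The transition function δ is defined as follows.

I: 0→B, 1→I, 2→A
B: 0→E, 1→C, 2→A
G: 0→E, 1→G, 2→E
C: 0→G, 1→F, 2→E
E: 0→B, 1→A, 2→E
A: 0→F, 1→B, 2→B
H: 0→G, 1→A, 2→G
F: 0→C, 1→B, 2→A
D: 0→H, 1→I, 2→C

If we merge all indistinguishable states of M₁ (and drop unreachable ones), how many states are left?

States {D,H,I} cannot be reached from the start state, so discard them.
P0 = {B,F} | {A,C,E,G}.
On input 1, block {B,F} splits into {B} and {F}.
On input 0, block {A,C,E,G} splits into {C,G} and {A} and {E}.
Refine {C,G} on symbol 0: members go to different blocks, giving {C} and {G}.
No further refinement is possible. Final partition (6 blocks): {B} | {C} | {F} | {A} | {E} | {G}.

6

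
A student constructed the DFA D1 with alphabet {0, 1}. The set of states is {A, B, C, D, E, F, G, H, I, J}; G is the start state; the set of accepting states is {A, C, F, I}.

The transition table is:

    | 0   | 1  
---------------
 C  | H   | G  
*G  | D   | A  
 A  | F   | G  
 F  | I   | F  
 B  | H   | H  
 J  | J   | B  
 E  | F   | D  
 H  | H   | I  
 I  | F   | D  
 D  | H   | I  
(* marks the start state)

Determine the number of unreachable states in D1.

Starting at G and following transitions, the reachable set is {A, D, F, G, H, I}. That leaves B, C, E, J unreachable — 4 in total.

4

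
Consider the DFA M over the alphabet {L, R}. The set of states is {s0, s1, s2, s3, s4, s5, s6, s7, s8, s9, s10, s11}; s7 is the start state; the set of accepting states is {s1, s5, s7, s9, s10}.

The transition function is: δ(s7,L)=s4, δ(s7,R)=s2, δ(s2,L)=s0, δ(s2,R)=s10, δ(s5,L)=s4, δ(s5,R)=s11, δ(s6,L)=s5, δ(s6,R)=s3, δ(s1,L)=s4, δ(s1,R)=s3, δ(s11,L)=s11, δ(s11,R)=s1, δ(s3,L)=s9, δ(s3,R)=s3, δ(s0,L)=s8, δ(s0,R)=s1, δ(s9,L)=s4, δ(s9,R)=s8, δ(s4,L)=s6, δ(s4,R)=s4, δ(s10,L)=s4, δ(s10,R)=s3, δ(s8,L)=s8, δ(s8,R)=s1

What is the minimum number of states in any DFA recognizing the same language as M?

Every state is reachable, so we keep all 12.
Start with accepting vs non-accepting: {s1,s5,s7,s9,s10} | {s0,s2,s3,s4,s6,s8,s11}.
On input L, block {s0,s2,s3,s4,s6,s8,s11} splits into {s0,s2,s4,s8,s11} and {s3,s6}.
Split {s1,s5,s7,s9,s10} by δ(·,R) → {s5,s7,s9} and {s1,s10}.
On input L, block {s0,s2,s4,s8,s11} splits into {s0,s2,s8,s11} and {s4}.
Stable partition: {s5,s7,s9} | {s0,s2,s8,s11} | {s3,s6} | {s1,s10} | {s4} — 5 equivalence classes.

5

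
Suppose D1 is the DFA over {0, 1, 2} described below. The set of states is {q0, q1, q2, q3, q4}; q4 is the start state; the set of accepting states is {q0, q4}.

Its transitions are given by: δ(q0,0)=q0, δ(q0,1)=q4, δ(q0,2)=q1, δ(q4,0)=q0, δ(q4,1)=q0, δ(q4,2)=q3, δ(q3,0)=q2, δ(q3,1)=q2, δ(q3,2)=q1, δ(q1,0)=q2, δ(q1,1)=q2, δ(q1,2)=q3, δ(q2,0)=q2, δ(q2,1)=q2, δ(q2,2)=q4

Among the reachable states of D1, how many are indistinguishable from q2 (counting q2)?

1

Every state is reachable, so we keep all 5.
P0 = {q0,q4} | {q1,q2,q3}.
On input 2, block {q1,q2,q3} splits into {q1,q3} and {q2}.
No further refinement is possible. Final partition (3 blocks): {q0,q4} | {q1,q3} | {q2}.
State q2 belongs to the block {q2}, which has 1 states.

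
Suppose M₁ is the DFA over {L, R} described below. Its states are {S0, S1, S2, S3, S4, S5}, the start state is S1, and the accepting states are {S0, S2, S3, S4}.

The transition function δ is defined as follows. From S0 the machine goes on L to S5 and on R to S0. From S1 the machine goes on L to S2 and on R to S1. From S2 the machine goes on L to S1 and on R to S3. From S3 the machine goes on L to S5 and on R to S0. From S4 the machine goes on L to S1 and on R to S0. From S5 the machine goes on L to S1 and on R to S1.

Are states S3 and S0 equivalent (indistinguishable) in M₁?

First remove the unreachable states {S4}; 5 states remain.
Start with accepting vs non-accepting: {S0,S2,S3} | {S1,S5}.
Split {S1,S5} by δ(·,L) → {S1} and {S5}.
Refine {S0,S2,S3} on symbol L: members go to different blocks, giving {S0,S3} and {S2}.
Stable partition: {S0,S3} | {S1} | {S5} | {S2} — 4 equivalence classes.
S3 and S0 lie in the same block of the stable partition, so they are equivalent — no string distinguishes them.

Yes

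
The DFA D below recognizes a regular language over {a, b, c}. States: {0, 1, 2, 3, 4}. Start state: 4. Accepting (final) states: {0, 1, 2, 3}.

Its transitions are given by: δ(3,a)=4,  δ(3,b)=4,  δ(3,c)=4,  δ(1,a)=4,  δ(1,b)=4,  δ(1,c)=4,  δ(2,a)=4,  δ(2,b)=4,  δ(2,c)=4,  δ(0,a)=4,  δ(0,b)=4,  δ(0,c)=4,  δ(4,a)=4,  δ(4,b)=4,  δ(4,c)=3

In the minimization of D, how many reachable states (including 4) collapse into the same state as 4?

States {0,1,2} cannot be reached from the start state, so discard them.
P0 = {3} | {4}.
Stable partition: {3} | {4} — 2 equivalence classes.
State 4 belongs to the block {4}, which has 1 states.

1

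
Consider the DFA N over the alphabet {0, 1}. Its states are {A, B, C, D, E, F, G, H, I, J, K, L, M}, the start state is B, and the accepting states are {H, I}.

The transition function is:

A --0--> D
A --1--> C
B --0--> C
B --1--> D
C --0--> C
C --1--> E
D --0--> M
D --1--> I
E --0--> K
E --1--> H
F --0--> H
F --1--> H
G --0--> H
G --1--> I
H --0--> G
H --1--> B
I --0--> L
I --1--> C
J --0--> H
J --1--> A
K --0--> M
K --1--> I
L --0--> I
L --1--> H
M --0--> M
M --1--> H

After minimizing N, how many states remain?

4

States {A,F,J} cannot be reached from the start state, so discard them.
Initial partition by acceptance: {H,I} | {B,C,D,E,G,K,L,M}.
On input 0, block {B,C,D,E,G,K,L,M} splits into {B,C,D,E,K,M} and {G,L}.
Split {B,C,D,E,K,M} by δ(·,1) → {D,E,K,M} and {B,C}.
The partition is now stable with 4 blocks: {H,I} | {D,E,K,M} | {G,L} | {B,C}.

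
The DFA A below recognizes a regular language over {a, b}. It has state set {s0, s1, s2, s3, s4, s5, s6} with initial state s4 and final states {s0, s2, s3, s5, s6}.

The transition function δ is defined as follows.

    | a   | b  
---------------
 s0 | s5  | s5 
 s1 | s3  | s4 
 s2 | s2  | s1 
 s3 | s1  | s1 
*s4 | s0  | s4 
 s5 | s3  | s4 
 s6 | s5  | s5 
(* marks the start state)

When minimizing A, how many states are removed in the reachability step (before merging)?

No path from s4 leads to s2, s6; the other 5 states are all reachable.

2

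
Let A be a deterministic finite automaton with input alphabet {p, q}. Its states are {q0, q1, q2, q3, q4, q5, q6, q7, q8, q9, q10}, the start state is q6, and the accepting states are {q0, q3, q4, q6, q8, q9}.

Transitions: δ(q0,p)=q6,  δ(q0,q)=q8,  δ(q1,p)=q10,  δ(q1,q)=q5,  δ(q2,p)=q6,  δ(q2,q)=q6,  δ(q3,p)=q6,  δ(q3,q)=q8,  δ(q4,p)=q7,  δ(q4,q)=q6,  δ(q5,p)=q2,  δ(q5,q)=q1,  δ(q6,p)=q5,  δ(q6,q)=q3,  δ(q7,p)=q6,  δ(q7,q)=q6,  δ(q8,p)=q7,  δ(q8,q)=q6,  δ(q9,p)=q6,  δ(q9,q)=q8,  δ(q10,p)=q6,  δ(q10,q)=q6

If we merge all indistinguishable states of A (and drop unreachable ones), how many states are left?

States {q0,q4,q9} cannot be reached from the start state, so discard them.
Initial partition by acceptance: {q3,q6,q8} | {q1,q2,q5,q7,q10}.
Split {q3,q6,q8} by δ(·,p) → {q6,q8} and {q3}.
Split {q6,q8} by δ(·,q) → {q6} and {q8}.
Split {q1,q2,q5,q7,q10} by δ(·,p) → {q2,q7,q10} and {q1,q5}.
The partition is now stable with 5 blocks: {q6} | {q2,q7,q10} | {q3} | {q8} | {q1,q5}.

5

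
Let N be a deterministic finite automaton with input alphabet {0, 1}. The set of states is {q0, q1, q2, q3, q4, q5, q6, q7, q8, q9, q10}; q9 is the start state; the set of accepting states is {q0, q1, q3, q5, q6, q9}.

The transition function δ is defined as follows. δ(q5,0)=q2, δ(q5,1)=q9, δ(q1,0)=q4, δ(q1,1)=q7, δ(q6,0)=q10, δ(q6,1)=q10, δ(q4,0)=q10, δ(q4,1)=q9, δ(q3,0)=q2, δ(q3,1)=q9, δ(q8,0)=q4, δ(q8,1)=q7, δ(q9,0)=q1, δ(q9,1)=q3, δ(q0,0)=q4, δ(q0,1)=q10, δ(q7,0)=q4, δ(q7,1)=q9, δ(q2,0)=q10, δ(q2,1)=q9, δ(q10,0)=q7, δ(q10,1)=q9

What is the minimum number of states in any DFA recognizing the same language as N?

States {q0,q5,q6,q8} cannot be reached from the start state, so discard them.
Start with accepting vs non-accepting: {q1,q3,q9} | {q2,q4,q7,q10}.
On input 0, block {q1,q3,q9} splits into {q1,q3} and {q9}.
On input 1, block {q1,q3} splits into {q1} and {q3}.
Stable partition: {q1} | {q2,q4,q7,q10} | {q9} | {q3} — 4 equivalence classes.

4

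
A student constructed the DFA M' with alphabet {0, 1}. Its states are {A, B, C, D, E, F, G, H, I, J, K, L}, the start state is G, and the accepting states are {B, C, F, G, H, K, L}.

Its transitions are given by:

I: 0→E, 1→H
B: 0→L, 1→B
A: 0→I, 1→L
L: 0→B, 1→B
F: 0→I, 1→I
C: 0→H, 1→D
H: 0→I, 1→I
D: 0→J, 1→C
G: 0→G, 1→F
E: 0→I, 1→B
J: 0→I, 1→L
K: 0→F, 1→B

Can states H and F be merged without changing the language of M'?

Reachable states from the start: {B,E,F,G,H,I,L}. Unreachable: {A,C,D,J,K} — drop them.
Start with accepting vs non-accepting: {B,F,G,H,L} | {E,I}.
Refine {B,F,G,H,L} on symbol 0: members go to different blocks, giving {B,G,L} and {F,H}.
Split {B,G,L} by δ(·,1) → {B,L} and {G}.
Refine {E,I} on symbol 1: members go to different blocks, giving {E} and {I}.
The partition is now stable with 5 blocks: {B,L} | {E} | {F,H} | {G} | {I}.
H and F lie in the same block of the stable partition, so they are equivalent — no string distinguishes them.

Yes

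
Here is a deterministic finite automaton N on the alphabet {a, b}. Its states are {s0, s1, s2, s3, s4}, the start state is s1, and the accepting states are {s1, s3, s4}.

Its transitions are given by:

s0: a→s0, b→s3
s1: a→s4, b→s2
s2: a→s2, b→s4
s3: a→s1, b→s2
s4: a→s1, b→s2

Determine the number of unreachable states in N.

BFS from s1 reaches {s1, s2, s4}; the 2 state(s) s0, s3 are never visited.

2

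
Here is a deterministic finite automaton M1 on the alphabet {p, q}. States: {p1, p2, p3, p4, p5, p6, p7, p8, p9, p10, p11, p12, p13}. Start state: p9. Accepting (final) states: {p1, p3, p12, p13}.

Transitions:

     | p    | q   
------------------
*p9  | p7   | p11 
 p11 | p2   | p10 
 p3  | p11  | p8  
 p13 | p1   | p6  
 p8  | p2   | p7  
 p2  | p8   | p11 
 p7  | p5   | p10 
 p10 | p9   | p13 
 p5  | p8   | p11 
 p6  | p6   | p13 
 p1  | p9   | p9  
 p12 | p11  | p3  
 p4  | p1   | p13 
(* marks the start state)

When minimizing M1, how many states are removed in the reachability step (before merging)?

3

No path from p9 leads to p3, p4, p12; the other 10 states are all reachable.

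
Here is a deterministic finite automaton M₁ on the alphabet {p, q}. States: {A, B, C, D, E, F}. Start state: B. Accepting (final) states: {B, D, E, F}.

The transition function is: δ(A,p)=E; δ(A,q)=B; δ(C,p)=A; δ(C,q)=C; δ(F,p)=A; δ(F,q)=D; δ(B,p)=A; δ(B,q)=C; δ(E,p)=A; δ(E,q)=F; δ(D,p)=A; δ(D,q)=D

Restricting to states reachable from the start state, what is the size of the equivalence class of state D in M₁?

All states are reachable from the start state.
Start with accepting vs non-accepting: {B,D,E,F} | {A,C}.
On input q, block {B,D,E,F} splits into {D,E,F} and {B}.
Refine {A,C} on symbol p: members go to different blocks, giving {A} and {C}.
No further refinement is possible. Final partition (4 blocks): {D,E,F} | {A} | {B} | {C}.
State D belongs to the block {D,E,F}, which has 3 states.

3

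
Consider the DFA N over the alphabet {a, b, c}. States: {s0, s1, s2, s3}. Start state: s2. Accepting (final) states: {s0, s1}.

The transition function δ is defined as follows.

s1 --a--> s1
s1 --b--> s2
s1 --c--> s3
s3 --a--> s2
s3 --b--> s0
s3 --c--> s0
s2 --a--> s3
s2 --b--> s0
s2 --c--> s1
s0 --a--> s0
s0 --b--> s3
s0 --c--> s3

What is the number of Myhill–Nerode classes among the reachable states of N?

All states are reachable from the start state.
Start with accepting vs non-accepting: {s0,s1} | {s2,s3}.
The partition is now stable with 2 blocks: {s0,s1} | {s2,s3}.

2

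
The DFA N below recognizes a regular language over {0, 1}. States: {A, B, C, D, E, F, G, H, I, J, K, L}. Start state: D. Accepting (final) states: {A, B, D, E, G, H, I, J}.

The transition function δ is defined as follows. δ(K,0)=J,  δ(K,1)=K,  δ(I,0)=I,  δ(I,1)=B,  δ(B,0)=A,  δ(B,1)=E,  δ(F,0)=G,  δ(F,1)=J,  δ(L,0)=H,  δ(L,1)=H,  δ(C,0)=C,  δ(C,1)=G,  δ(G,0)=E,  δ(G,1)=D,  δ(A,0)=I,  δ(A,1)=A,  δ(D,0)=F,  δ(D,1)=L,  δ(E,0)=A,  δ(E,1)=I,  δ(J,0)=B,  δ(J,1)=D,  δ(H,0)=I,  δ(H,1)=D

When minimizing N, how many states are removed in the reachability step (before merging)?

2

Starting at D and following transitions, the reachable set is {A, B, D, E, F, G, H, I, J, L}. That leaves C, K unreachable — 2 in total.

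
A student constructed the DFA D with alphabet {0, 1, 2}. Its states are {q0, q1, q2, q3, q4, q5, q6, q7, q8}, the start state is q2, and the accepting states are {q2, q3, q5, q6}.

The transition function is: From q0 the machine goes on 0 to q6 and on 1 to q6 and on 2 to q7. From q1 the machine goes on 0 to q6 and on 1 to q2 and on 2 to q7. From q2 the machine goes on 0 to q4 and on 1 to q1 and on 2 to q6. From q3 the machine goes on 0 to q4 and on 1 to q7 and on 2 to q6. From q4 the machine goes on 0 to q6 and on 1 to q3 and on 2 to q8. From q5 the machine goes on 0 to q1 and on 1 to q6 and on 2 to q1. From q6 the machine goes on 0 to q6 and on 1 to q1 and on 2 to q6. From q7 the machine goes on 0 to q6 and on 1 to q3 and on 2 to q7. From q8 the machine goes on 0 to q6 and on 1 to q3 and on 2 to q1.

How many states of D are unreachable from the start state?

BFS from q2 reaches {q1, q2, q3, q4, q6, q7, q8}; the 2 state(s) q0, q5 are never visited.

2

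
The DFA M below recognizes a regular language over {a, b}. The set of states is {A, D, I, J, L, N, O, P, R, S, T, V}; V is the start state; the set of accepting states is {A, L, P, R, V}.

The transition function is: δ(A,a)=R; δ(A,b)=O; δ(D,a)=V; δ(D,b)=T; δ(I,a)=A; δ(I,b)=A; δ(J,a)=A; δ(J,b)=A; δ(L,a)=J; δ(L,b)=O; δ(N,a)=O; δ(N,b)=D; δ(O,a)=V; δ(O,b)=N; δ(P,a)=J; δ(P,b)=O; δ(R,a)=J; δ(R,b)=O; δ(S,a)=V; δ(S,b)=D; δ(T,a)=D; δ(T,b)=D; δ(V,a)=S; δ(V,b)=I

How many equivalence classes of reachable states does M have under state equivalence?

7

First remove the unreachable states {L,P}; 10 states remain.
Start with accepting vs non-accepting: {A,R,V} | {D,I,J,N,O,S,T}.
Refine {A,R,V} on symbol a: members go to different blocks, giving {R,V} and {A}.
On input a, block {D,I,J,N,O,S,T} splits into {D,O,S} and {I,J} and {N,T}.
On input a, block {R,V} splits into {R} and {V}.
Split {D,O,S} by δ(·,b) → {D,O} and {S}.
The partition is now stable with 7 blocks: {R} | {D,O} | {A} | {I,J} | {N,T} | {V} | {S}.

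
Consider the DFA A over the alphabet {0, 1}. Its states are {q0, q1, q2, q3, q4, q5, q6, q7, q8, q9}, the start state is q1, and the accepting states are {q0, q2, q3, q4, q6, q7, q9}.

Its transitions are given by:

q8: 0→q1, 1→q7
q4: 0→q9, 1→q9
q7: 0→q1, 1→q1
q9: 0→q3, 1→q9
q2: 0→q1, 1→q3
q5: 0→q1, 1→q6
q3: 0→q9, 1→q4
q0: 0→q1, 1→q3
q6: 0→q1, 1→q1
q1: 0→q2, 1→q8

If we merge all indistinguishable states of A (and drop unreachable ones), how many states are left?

Reachable states from the start: {q1,q2,q3,q4,q7,q8,q9}. Unreachable: {q0,q5,q6} — drop them.
P0 = {q2,q3,q4,q7,q9} | {q1,q8}.
Refine {q2,q3,q4,q7,q9} on symbol 0: members go to different blocks, giving {q3,q4,q9} and {q2,q7}.
On input 0, block {q1,q8} splits into {q1} and {q8}.
On input 1, block {q2,q7} splits into {q2} and {q7}.
Stable partition: {q3,q4,q9} | {q1} | {q2} | {q8} | {q7} — 5 equivalence classes.

5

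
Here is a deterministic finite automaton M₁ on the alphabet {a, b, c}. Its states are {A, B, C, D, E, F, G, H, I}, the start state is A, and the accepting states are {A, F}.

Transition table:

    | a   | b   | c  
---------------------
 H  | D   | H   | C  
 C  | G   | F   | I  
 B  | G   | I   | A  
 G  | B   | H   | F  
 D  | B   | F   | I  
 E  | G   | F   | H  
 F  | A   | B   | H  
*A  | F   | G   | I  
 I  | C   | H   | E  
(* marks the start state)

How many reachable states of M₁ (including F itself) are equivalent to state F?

2

All states are reachable from the start state.
Initial partition by acceptance: {A,F} | {B,C,D,E,G,H,I}.
Refine {B,C,D,E,G,H,I} on symbol b: members go to different blocks, giving {B,G,H,I} and {C,D,E}.
Split {B,G,H,I} by δ(·,a) → {B,G} and {H,I}.
No further refinement is possible. Final partition (4 blocks): {A,F} | {B,G} | {C,D,E} | {H,I}.
The equivalence class containing F is {A,F}, of size 2.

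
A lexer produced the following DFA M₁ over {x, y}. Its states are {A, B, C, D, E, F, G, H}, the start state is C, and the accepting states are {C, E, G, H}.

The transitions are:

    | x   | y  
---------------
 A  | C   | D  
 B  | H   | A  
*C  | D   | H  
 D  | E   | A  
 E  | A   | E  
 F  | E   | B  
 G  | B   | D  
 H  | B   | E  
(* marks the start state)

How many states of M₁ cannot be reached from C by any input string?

2

Starting at C and following transitions, the reachable set is {A, B, C, D, E, H}. That leaves F, G unreachable — 2 in total.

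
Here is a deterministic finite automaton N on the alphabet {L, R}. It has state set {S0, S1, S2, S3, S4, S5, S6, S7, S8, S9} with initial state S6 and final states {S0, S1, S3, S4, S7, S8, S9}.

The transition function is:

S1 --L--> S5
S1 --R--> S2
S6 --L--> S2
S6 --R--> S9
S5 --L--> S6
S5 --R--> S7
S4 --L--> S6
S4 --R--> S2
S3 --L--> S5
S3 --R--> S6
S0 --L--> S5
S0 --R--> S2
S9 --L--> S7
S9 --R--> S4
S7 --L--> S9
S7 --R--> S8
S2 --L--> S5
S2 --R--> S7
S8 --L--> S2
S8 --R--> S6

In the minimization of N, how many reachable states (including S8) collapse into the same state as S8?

2

States {S0,S1,S3} cannot be reached from the start state, so discard them.
Start with accepting vs non-accepting: {S4,S7,S8,S9} | {S2,S5,S6}.
Split {S4,S7,S8,S9} by δ(·,L) → {S4,S8} and {S7,S9}.
Stable partition: {S4,S8} | {S2,S5,S6} | {S7,S9} — 3 equivalence classes.
The equivalence class containing S8 is {S4,S8}, of size 2.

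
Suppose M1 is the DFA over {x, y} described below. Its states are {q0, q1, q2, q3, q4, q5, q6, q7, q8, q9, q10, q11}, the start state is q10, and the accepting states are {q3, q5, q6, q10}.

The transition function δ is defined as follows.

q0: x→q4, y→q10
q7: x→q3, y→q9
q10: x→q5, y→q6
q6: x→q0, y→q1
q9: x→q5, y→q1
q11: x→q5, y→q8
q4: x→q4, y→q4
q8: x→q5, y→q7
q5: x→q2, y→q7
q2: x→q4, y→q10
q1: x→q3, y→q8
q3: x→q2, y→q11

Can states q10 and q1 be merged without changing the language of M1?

No

Every state is reachable, so we keep all 12.
Start with accepting vs non-accepting: {q3,q5,q6,q10} | {q0,q1,q2,q4,q7,q8,q9,q11}.
Split {q3,q5,q6,q10} by δ(·,x) → {q3,q5,q6} and {q10}.
Split {q0,q1,q2,q4,q7,q8,q9,q11} by δ(·,x) → {q1,q7,q8,q9,q11} and {q0,q2,q4}.
On input y, block {q0,q2,q4} splits into {q0,q2} and {q4}.
Stable partition: {q3,q5,q6} | {q1,q7,q8,q9,q11} | {q10} | {q0,q2} | {q4} — 5 equivalence classes.
q10 and q1 end up in different blocks, so they are distinguishable. For instance, the string 'ε' is accepted from only q10.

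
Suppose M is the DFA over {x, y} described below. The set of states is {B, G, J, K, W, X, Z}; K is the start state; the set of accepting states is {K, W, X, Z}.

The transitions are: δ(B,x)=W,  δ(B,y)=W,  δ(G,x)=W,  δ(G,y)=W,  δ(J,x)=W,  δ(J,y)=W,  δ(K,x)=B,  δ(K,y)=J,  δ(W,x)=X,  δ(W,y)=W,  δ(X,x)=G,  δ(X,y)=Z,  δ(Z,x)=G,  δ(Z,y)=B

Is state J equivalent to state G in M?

P0 = {K,W,X,Z} | {B,G,J}.
Refine {K,W,X,Z} on symbol x: members go to different blocks, giving {K,X,Z} and {W}.
On input y, block {K,X,Z} splits into {K,Z} and {X}.
No further refinement is possible. Final partition (4 blocks): {K,Z} | {B,G,J} | {W} | {X}.
J and G lie in the same block of the stable partition, so they are equivalent — no string distinguishes them.

Yes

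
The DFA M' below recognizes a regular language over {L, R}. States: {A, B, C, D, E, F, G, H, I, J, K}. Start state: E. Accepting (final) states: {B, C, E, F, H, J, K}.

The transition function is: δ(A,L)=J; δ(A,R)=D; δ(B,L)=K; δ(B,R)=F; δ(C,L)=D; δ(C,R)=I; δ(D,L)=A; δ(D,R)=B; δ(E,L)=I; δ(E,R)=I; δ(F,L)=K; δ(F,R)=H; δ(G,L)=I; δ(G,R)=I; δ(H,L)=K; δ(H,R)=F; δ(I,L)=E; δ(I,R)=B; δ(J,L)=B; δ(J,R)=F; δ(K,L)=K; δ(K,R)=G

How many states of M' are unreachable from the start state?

4

Starting at E and following transitions, the reachable set is {B, E, F, G, H, I, K}. That leaves A, C, D, J unreachable — 4 in total.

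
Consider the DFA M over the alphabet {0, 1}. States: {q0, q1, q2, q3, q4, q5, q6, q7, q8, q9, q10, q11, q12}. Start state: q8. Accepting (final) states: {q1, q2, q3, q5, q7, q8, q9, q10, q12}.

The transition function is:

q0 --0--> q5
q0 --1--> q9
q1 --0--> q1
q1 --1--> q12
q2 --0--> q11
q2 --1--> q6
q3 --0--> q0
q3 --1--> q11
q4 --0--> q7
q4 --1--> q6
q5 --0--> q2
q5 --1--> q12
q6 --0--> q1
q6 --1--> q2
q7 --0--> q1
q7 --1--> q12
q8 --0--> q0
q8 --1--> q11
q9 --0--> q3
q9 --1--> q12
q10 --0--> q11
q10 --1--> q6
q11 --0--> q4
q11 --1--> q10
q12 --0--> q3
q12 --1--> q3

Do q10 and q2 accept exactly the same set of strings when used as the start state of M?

Yes

All states are reachable from the start state.
Initial partition by acceptance: {q1,q2,q3,q5,q7,q8,q9,q10,q12} | {q0,q4,q6,q11}.
Split {q1,q2,q3,q5,q7,q8,q9,q10,q12} by δ(·,0) → {q1,q5,q7,q9,q12} and {q2,q3,q8,q10}.
Refine {q1,q5,q7,q9,q12} on symbol 0: members go to different blocks, giving {q5,q9,q12} and {q1,q7}.
Split {q5,q9,q12} by δ(·,1) → {q5,q9} and {q12}.
On input 0, block {q0,q4,q6,q11} splits into {q4,q6} and {q0} and {q11}.
Refine {q4,q6} on symbol 1: members go to different blocks, giving {q4} and {q6}.
Split {q2,q3,q8,q10} by δ(·,0) → {q2,q10} and {q3,q8}.
Split {q5,q9} by δ(·,0) → {q5} and {q9}.
The partition is now stable with 10 blocks: {q5} | {q4} | {q2,q10} | {q1,q7} | {q12} | {q0} | {q11} | {q6} | {q3,q8} | {q9}.
q10 and q2 lie in the same block of the stable partition, so they are equivalent — no string distinguishes them.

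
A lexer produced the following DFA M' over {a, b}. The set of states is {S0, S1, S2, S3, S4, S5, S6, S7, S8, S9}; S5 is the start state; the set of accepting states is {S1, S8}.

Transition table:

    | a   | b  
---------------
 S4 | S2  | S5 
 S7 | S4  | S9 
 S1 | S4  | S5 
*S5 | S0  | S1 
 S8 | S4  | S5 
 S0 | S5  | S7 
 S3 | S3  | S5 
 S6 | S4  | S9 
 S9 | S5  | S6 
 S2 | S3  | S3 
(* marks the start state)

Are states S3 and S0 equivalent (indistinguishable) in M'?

States {S8} cannot be reached from the start state, so discard them.
Start with accepting vs non-accepting: {S1} | {S0,S2,S3,S4,S5,S6,S7,S9}.
On input b, block {S0,S2,S3,S4,S5,S6,S7,S9} splits into {S0,S2,S3,S4,S6,S7,S9} and {S5}.
Refine {S0,S2,S3,S4,S6,S7,S9} on symbol a: members go to different blocks, giving {S2,S3,S4,S6,S7} and {S0,S9}.
Split {S2,S3,S4,S6,S7} by δ(·,b) → {S3,S4} and {S6,S7} and {S2}.
On input a, block {S3,S4} splits into {S3} and {S4}.
No further refinement is possible. Final partition (7 blocks): {S1} | {S3} | {S5} | {S0,S9} | {S6,S7} | {S2} | {S4}.
S3 and S0 end up in different blocks, so they are distinguishable. For instance, the string 'ab' is accepted from only S0.

No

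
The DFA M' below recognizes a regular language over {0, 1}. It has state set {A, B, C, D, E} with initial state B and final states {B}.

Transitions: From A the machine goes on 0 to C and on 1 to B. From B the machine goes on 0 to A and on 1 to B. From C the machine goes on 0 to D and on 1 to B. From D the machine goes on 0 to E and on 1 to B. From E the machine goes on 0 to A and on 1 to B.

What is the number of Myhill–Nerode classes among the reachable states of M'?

Every state is reachable, so we keep all 5.
Initial partition by acceptance: {B} | {A,C,D,E}.
No further refinement is possible. Final partition (2 blocks): {B} | {A,C,D,E}.

2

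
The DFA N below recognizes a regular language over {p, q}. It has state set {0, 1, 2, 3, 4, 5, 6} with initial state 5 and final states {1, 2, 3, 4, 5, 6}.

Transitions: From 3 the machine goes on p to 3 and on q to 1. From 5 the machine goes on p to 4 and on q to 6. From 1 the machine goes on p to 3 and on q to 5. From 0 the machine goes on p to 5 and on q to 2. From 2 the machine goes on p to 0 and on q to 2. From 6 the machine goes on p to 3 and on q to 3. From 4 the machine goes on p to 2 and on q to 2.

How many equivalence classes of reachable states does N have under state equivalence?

Every state is reachable, so we keep all 7.
Initial partition by acceptance: {1,2,3,4,5,6} | {0}.
On input p, block {1,2,3,4,5,6} splits into {1,3,4,5,6} and {2}.
Refine {1,3,4,5,6} on symbol p: members go to different blocks, giving {1,3,5,6} and {4}.
On input p, block {1,3,5,6} splits into {1,3,6} and {5}.
Split {1,3,6} by δ(·,q) → {3,6} and {1}.
Split {3,6} by δ(·,q) → {3} and {6}.
No further refinement is possible. Final partition (7 blocks): {3} | {0} | {2} | {4} | {5} | {1} | {6}.

7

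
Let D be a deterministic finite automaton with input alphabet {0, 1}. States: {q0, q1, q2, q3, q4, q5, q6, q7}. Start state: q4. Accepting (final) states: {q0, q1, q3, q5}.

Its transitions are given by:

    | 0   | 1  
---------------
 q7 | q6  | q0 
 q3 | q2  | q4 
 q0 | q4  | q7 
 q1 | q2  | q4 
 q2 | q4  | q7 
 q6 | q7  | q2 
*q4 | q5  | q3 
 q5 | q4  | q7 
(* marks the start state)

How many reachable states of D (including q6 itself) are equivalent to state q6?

1

States {q1} cannot be reached from the start state, so discard them.
P0 = {q0,q3,q5} | {q2,q4,q6,q7}.
Refine {q2,q4,q6,q7} on symbol 0: members go to different blocks, giving {q2,q6,q7} and {q4}.
Split {q0,q3,q5} by δ(·,0) → {q0,q5} and {q3}.
Refine {q2,q6,q7} on symbol 0: members go to different blocks, giving {q6,q7} and {q2}.
On input 1, block {q6,q7} splits into {q6} and {q7}.
The partition is now stable with 6 blocks: {q0,q5} | {q6} | {q4} | {q3} | {q2} | {q7}.
State q6 belongs to the block {q6}, which has 1 states.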